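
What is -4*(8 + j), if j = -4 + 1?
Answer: -20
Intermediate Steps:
j = -3
-4*(8 + j) = -4*(8 - 3) = -4*5 = -20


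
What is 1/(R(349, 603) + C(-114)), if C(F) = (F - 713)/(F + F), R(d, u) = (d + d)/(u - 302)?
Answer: 68628/408071 ≈ 0.16818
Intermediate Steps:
R(d, u) = 2*d/(-302 + u) (R(d, u) = (2*d)/(-302 + u) = 2*d/(-302 + u))
C(F) = (-713 + F)/(2*F) (C(F) = (-713 + F)/((2*F)) = (-713 + F)*(1/(2*F)) = (-713 + F)/(2*F))
1/(R(349, 603) + C(-114)) = 1/(2*349/(-302 + 603) + (½)*(-713 - 114)/(-114)) = 1/(2*349/301 + (½)*(-1/114)*(-827)) = 1/(2*349*(1/301) + 827/228) = 1/(698/301 + 827/228) = 1/(408071/68628) = 68628/408071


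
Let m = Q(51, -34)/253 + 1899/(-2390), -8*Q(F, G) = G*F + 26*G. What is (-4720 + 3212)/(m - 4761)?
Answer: 165789520/523369489 ≈ 0.31677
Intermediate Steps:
Q(F, G) = -13*G/4 - F*G/8 (Q(F, G) = -(G*F + 26*G)/8 = -(F*G + 26*G)/8 = -(26*G + F*G)/8 = -13*G/4 - F*G/8)
m = 54851/109940 (m = -1/8*(-34)*(26 + 51)/253 + 1899/(-2390) = -1/8*(-34)*77*(1/253) + 1899*(-1/2390) = (1309/4)*(1/253) - 1899/2390 = 119/92 - 1899/2390 = 54851/109940 ≈ 0.49892)
(-4720 + 3212)/(m - 4761) = (-4720 + 3212)/(54851/109940 - 4761) = -1508/(-523369489/109940) = -1508*(-109940/523369489) = 165789520/523369489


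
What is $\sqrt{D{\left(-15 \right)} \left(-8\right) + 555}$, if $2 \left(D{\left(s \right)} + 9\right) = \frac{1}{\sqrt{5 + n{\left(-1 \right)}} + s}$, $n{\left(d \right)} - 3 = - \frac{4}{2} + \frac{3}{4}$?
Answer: $\frac{\sqrt{56454 - 5643 \sqrt{3}}}{3 \sqrt{10 - \sqrt{3}}} \approx 25.046$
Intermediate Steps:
$n{\left(d \right)} = \frac{7}{4}$ ($n{\left(d \right)} = 3 + \left(- \frac{4}{2} + \frac{3}{4}\right) = 3 + \left(\left(-4\right) \frac{1}{2} + 3 \cdot \frac{1}{4}\right) = 3 + \left(-2 + \frac{3}{4}\right) = 3 - \frac{5}{4} = \frac{7}{4}$)
$D{\left(s \right)} = -9 + \frac{1}{2 \left(s + \frac{3 \sqrt{3}}{2}\right)}$ ($D{\left(s \right)} = -9 + \frac{1}{2 \left(\sqrt{5 + \frac{7}{4}} + s\right)} = -9 + \frac{1}{2 \left(\sqrt{\frac{27}{4}} + s\right)} = -9 + \frac{1}{2 \left(\frac{3 \sqrt{3}}{2} + s\right)} = -9 + \frac{1}{2 \left(s + \frac{3 \sqrt{3}}{2}\right)}$)
$\sqrt{D{\left(-15 \right)} \left(-8\right) + 555} = \sqrt{\frac{1 - 27 \sqrt{3} - -270}{2 \left(-15\right) + 3 \sqrt{3}} \left(-8\right) + 555} = \sqrt{\frac{1 - 27 \sqrt{3} + 270}{-30 + 3 \sqrt{3}} \left(-8\right) + 555} = \sqrt{\frac{271 - 27 \sqrt{3}}{-30 + 3 \sqrt{3}} \left(-8\right) + 555} = \sqrt{- \frac{8 \left(271 - 27 \sqrt{3}\right)}{-30 + 3 \sqrt{3}} + 555} = \sqrt{555 - \frac{8 \left(271 - 27 \sqrt{3}\right)}{-30 + 3 \sqrt{3}}}$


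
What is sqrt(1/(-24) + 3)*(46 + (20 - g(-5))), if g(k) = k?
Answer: 71*sqrt(426)/12 ≈ 122.12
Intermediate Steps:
sqrt(1/(-24) + 3)*(46 + (20 - g(-5))) = sqrt(1/(-24) + 3)*(46 + (20 - 1*(-5))) = sqrt(-1/24 + 3)*(46 + (20 + 5)) = sqrt(71/24)*(46 + 25) = (sqrt(426)/12)*71 = 71*sqrt(426)/12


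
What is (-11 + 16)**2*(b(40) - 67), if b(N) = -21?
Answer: -2200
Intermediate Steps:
(-11 + 16)**2*(b(40) - 67) = (-11 + 16)**2*(-21 - 67) = 5**2*(-88) = 25*(-88) = -2200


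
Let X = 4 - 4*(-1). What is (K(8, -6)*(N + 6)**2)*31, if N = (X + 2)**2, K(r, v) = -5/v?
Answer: 870790/3 ≈ 2.9026e+5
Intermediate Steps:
X = 8 (X = 4 + 4 = 8)
N = 100 (N = (8 + 2)**2 = 10**2 = 100)
(K(8, -6)*(N + 6)**2)*31 = ((-5/(-6))*(100 + 6)**2)*31 = (-5*(-1/6)*106**2)*31 = ((5/6)*11236)*31 = (28090/3)*31 = 870790/3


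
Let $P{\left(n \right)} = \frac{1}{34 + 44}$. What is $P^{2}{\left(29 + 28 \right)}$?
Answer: $\frac{1}{6084} \approx 0.00016437$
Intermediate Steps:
$P{\left(n \right)} = \frac{1}{78}$
$P^{2}{\left(29 + 28 \right)} = \left(\frac{1}{78}\right)^{2} = \frac{1}{6084}$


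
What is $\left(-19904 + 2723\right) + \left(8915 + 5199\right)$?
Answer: $-3067$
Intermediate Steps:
$\left(-19904 + 2723\right) + \left(8915 + 5199\right) = -17181 + 14114 = -3067$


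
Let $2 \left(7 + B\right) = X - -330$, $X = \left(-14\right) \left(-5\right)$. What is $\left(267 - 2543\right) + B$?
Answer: $-2083$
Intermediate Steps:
$X = 70$
$B = 193$ ($B = -7 + \frac{70 - -330}{2} = -7 + \frac{70 + 330}{2} = -7 + \frac{1}{2} \cdot 400 = -7 + 200 = 193$)
$\left(267 - 2543\right) + B = \left(267 - 2543\right) + 193 = -2276 + 193 = -2083$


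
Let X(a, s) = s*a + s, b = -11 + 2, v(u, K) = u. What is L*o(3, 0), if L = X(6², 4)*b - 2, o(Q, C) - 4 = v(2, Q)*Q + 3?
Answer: -17342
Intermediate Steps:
o(Q, C) = 7 + 2*Q (o(Q, C) = 4 + (2*Q + 3) = 4 + (3 + 2*Q) = 7 + 2*Q)
b = -9
X(a, s) = s + a*s (X(a, s) = a*s + s = s + a*s)
L = -1334 (L = (4*(1 + 6²))*(-9) - 2 = (4*(1 + 36))*(-9) - 2 = (4*37)*(-9) - 2 = 148*(-9) - 2 = -1332 - 2 = -1334)
L*o(3, 0) = -1334*(7 + 2*3) = -1334*(7 + 6) = -1334*13 = -17342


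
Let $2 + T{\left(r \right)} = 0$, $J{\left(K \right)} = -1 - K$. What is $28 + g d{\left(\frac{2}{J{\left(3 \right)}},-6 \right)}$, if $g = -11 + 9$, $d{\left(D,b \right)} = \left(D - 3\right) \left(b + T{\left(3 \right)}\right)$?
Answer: $-28$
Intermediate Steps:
$T{\left(r \right)} = -2$ ($T{\left(r \right)} = -2 + 0 = -2$)
$d{\left(D,b \right)} = \left(-3 + D\right) \left(-2 + b\right)$ ($d{\left(D,b \right)} = \left(D - 3\right) \left(b - 2\right) = \left(-3 + D\right) \left(-2 + b\right)$)
$g = -2$
$28 + g d{\left(\frac{2}{J{\left(3 \right)}},-6 \right)} = 28 - 2 \left(6 - -18 - 2 \frac{2}{-1 - 3} + \frac{2}{-1 - 3} \left(-6\right)\right) = 28 - 2 \left(6 + 18 - 2 \frac{2}{-1 - 3} + \frac{2}{-1 - 3} \left(-6\right)\right) = 28 - 2 \left(6 + 18 - 2 \frac{2}{-4} + \frac{2}{-4} \left(-6\right)\right) = 28 - 2 \left(6 + 18 - 2 \cdot 2 \left(- \frac{1}{4}\right) + 2 \left(- \frac{1}{4}\right) \left(-6\right)\right) = 28 - 2 \left(6 + 18 - -1 - -3\right) = 28 - 2 \left(6 + 18 + 1 + 3\right) = 28 - 56 = -28$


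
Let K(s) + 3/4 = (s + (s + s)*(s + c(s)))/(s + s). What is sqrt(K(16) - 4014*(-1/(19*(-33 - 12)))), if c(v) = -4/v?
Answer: sqrt(390070)/190 ≈ 3.2871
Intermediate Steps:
K(s) = -3/4 + (s + 2*s*(s - 4/s))/(2*s) (K(s) = -3/4 + (s + (s + s)*(s - 4/s))/(s + s) = -3/4 + (s + (2*s)*(s - 4/s))/((2*s)) = -3/4 + (s + 2*s*(s - 4/s))*(1/(2*s)) = -3/4 + (s + 2*s*(s - 4/s))/(2*s))
sqrt(K(16) - 4014*(-1/(19*(-33 - 12)))) = sqrt((-1/4 + 16 - 4/16) - 4014*(-1/(19*(-33 - 12)))) = sqrt((-1/4 + 16 - 4*1/16) - 4014/((-45*(-19)))) = sqrt((-1/4 + 16 - 1/4) - 4014/855) = sqrt(31/2 - 4014*1/855) = sqrt(31/2 - 446/95) = sqrt(2053/190) = sqrt(390070)/190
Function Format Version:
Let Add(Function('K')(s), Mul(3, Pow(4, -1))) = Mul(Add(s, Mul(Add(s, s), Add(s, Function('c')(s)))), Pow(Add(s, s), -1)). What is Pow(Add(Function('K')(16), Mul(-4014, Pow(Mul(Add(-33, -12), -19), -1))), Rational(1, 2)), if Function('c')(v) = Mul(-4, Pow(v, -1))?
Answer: Mul(Rational(1, 190), Pow(390070, Rational(1, 2))) ≈ 3.2871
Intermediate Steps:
Function('K')(s) = Add(Rational(-3, 4), Mul(Rational(1, 2), Pow(s, -1), Add(s, Mul(2, s, Add(s, Mul(-4, Pow(s, -1))))))) (Function('K')(s) = Add(Rational(-3, 4), Mul(Add(s, Mul(Add(s, s), Add(s, Mul(-4, Pow(s, -1))))), Pow(Add(s, s), -1))) = Add(Rational(-3, 4), Mul(Add(s, Mul(Mul(2, s), Add(s, Mul(-4, Pow(s, -1))))), Pow(Mul(2, s), -1))) = Add(Rational(-3, 4), Mul(Add(s, Mul(2, s, Add(s, Mul(-4, Pow(s, -1))))), Mul(Rational(1, 2), Pow(s, -1)))) = Add(Rational(-3, 4), Mul(Rational(1, 2), Pow(s, -1), Add(s, Mul(2, s, Add(s, Mul(-4, Pow(s, -1))))))))
Pow(Add(Function('K')(16), Mul(-4014, Pow(Mul(Add(-33, -12), -19), -1))), Rational(1, 2)) = Pow(Add(Add(Rational(-1, 4), 16, Mul(-4, Pow(16, -1))), Mul(-4014, Pow(Mul(Add(-33, -12), -19), -1))), Rational(1, 2)) = Pow(Add(Add(Rational(-1, 4), 16, Mul(-4, Rational(1, 16))), Mul(-4014, Pow(Mul(-45, -19), -1))), Rational(1, 2)) = Pow(Add(Add(Rational(-1, 4), 16, Rational(-1, 4)), Mul(-4014, Pow(855, -1))), Rational(1, 2)) = Pow(Add(Rational(31, 2), Mul(-4014, Rational(1, 855))), Rational(1, 2)) = Pow(Add(Rational(31, 2), Rational(-446, 95)), Rational(1, 2)) = Pow(Rational(2053, 190), Rational(1, 2)) = Mul(Rational(1, 190), Pow(390070, Rational(1, 2)))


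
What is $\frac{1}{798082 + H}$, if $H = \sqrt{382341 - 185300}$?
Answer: $\frac{798082}{636934681683} - \frac{\sqrt{197041}}{636934681683} \approx 1.2523 \cdot 10^{-6}$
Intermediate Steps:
$H = \sqrt{197041} \approx 443.89$
$\frac{1}{798082 + H} = \frac{1}{798082 + \sqrt{197041}}$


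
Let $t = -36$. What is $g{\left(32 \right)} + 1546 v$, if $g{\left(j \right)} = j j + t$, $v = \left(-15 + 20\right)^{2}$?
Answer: $39638$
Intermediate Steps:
$v = 25$ ($v = 5^{2} = 25$)
$g{\left(j \right)} = -36 + j^{2}$ ($g{\left(j \right)} = j j - 36 = j^{2} - 36 = -36 + j^{2}$)
$g{\left(32 \right)} + 1546 v = \left(-36 + 32^{2}\right) + 1546 \cdot 25 = \left(-36 + 1024\right) + 38650 = 988 + 38650 = 39638$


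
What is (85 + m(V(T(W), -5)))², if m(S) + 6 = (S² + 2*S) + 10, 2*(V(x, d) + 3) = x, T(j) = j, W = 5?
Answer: 124609/16 ≈ 7788.1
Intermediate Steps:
V(x, d) = -3 + x/2
m(S) = 4 + S² + 2*S (m(S) = -6 + ((S² + 2*S) + 10) = -6 + (10 + S² + 2*S) = 4 + S² + 2*S)
(85 + m(V(T(W), -5)))² = (85 + (4 + (-3 + (½)*5)² + 2*(-3 + (½)*5)))² = (85 + (4 + (-3 + 5/2)² + 2*(-3 + 5/2)))² = (85 + (4 + (-½)² + 2*(-½)))² = (85 + (4 + ¼ - 1))² = (85 + 13/4)² = (353/4)² = 124609/16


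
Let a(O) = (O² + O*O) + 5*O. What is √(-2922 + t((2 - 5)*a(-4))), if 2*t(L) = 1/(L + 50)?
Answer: I*√572705/14 ≈ 54.055*I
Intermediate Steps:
a(O) = 2*O² + 5*O (a(O) = (O² + O²) + 5*O = 2*O² + 5*O)
t(L) = 1/(2*(50 + L)) (t(L) = 1/(2*(L + 50)) = 1/(2*(50 + L)))
√(-2922 + t((2 - 5)*a(-4))) = √(-2922 + 1/(2*(50 + (2 - 5)*(-4*(5 + 2*(-4)))))) = √(-2922 + 1/(2*(50 - (-12)*(5 - 8)))) = √(-2922 + 1/(2*(50 - (-12)*(-3)))) = √(-2922 + 1/(2*(50 - 3*12))) = √(-2922 + 1/(2*(50 - 36))) = √(-2922 + (½)/14) = √(-2922 + (½)*(1/14)) = √(-2922 + 1/28) = √(-81815/28) = I*√572705/14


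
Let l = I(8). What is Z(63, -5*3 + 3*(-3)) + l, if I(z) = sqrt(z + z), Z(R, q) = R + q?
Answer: 43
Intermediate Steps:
I(z) = sqrt(2)*sqrt(z) (I(z) = sqrt(2*z) = sqrt(2)*sqrt(z))
l = 4 (l = sqrt(2)*sqrt(8) = sqrt(2)*(2*sqrt(2)) = 4)
Z(63, -5*3 + 3*(-3)) + l = (63 + (-5*3 + 3*(-3))) + 4 = (63 + (-15 - 9)) + 4 = (63 - 24) + 4 = 39 + 4 = 43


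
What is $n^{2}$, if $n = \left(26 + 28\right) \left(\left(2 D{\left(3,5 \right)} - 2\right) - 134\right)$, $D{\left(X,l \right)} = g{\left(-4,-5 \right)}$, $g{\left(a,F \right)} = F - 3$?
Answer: $67371264$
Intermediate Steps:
$g{\left(a,F \right)} = -3 + F$
$D{\left(X,l \right)} = -8$ ($D{\left(X,l \right)} = -3 - 5 = -8$)
$n = -8208$ ($n = \left(26 + 28\right) \left(\left(2 \left(-8\right) - 2\right) - 134\right) = 54 \left(\left(-16 - 2\right) - 134\right) = 54 \left(-18 - 134\right) = 54 \left(-152\right) = -8208$)
$n^{2} = \left(-8208\right)^{2} = 67371264$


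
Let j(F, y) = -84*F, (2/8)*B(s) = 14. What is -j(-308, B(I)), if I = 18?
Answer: -25872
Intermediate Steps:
B(s) = 56 (B(s) = 4*14 = 56)
-j(-308, B(I)) = -(-84)*(-308) = -1*25872 = -25872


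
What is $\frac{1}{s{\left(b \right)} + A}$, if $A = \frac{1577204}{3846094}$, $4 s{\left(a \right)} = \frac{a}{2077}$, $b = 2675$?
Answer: $\frac{15976674476}{11695856141} \approx 1.366$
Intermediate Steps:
$s{\left(a \right)} = \frac{a}{8308}$ ($s{\left(a \right)} = \frac{a \frac{1}{2077}}{4} = \frac{\frac{1}{2077} a}{4} = \frac{a}{8308}$)
$A = \frac{788602}{1923047}$ ($A = 1577204 \cdot \frac{1}{3846094} = \frac{788602}{1923047} \approx 0.41008$)
$\frac{1}{s{\left(b \right)} + A} = \frac{1}{\frac{1}{8308} \cdot 2675 + \frac{788602}{1923047}} = \frac{1}{\frac{2675}{8308} + \frac{788602}{1923047}} = \frac{1}{\frac{11695856141}{15976674476}} = \frac{15976674476}{11695856141}$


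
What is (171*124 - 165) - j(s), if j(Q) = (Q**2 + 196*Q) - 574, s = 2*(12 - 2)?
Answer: 17293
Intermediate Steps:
s = 20 (s = 2*10 = 20)
j(Q) = -574 + Q**2 + 196*Q
(171*124 - 165) - j(s) = (171*124 - 165) - (-574 + 20**2 + 196*20) = (21204 - 165) - (-574 + 400 + 3920) = 21039 - 1*3746 = 21039 - 3746 = 17293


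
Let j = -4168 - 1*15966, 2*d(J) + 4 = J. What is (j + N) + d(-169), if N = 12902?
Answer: -14637/2 ≈ -7318.5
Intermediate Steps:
d(J) = -2 + J/2
j = -20134 (j = -4168 - 15966 = -20134)
(j + N) + d(-169) = (-20134 + 12902) + (-2 + (½)*(-169)) = -7232 + (-2 - 169/2) = -7232 - 173/2 = -14637/2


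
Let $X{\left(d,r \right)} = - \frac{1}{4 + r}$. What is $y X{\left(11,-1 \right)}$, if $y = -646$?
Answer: $\frac{646}{3} \approx 215.33$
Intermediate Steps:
$y X{\left(11,-1 \right)} = - 646 \left(- \frac{1}{4 - 1}\right) = - 646 \left(- \frac{1}{3}\right) = - 646 \left(\left(-1\right) \frac{1}{3}\right) = \left(-646\right) \left(- \frac{1}{3}\right) = \frac{646}{3}$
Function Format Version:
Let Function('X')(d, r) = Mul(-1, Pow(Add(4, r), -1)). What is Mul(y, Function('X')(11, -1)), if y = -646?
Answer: Rational(646, 3) ≈ 215.33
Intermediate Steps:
Mul(y, Function('X')(11, -1)) = Mul(-646, Mul(-1, Pow(Add(4, -1), -1))) = Mul(-646, Mul(-1, Pow(3, -1))) = Mul(-646, Mul(-1, Rational(1, 3))) = Mul(-646, Rational(-1, 3)) = Rational(646, 3)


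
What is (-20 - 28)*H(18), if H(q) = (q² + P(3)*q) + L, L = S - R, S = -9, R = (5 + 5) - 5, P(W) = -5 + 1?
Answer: -11424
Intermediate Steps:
P(W) = -4
R = 5 (R = 10 - 5 = 5)
L = -14 (L = -9 - 1*5 = -9 - 5 = -14)
H(q) = -14 + q² - 4*q (H(q) = (q² - 4*q) - 14 = -14 + q² - 4*q)
(-20 - 28)*H(18) = (-20 - 28)*(-14 + 18² - 4*18) = -48*(-14 + 324 - 72) = -48*238 = -11424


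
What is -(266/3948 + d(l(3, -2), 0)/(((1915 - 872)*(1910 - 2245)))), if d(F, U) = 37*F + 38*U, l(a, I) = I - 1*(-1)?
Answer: -6649129/98532210 ≈ -0.067482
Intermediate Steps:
l(a, I) = 1 + I (l(a, I) = I + 1 = 1 + I)
-(266/3948 + d(l(3, -2), 0)/(((1915 - 872)*(1910 - 2245)))) = -(266/3948 + (37*(1 - 2) + 38*0)/(((1915 - 872)*(1910 - 2245)))) = -(266*(1/3948) + (37*(-1) + 0)/((1043*(-335)))) = -(19/282 + (-37 + 0)/(-349405)) = -(19/282 - 37*(-1/349405)) = -(19/282 + 37/349405) = -1*6649129/98532210 = -6649129/98532210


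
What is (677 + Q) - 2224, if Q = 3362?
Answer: 1815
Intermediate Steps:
(677 + Q) - 2224 = (677 + 3362) - 2224 = 4039 - 2224 = 1815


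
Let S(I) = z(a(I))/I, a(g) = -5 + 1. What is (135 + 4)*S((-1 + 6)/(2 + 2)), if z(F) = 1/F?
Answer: -139/5 ≈ -27.800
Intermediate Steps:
a(g) = -4
S(I) = -1/(4*I) (S(I) = 1/((-4)*I) = -1/(4*I))
(135 + 4)*S((-1 + 6)/(2 + 2)) = (135 + 4)*(-(2 + 2)/(-1 + 6)/4) = 139*(-1/(4*(5/4))) = 139*(-1/(4*(5*(1/4)))) = 139*(-1/(4*5/4)) = 139*(-1/4*4/5) = 139*(-1/5) = -139/5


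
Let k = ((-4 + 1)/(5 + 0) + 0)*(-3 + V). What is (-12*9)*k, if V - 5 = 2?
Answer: 1296/5 ≈ 259.20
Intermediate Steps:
V = 7 (V = 5 + 2 = 7)
k = -12/5 (k = ((-4 + 1)/(5 + 0) + 0)*(-3 + 7) = (-3/5 + 0)*4 = (-3*⅕ + 0)*4 = (-⅗ + 0)*4 = -⅗*4 = -12/5 ≈ -2.4000)
(-12*9)*k = -12*9*(-12/5) = -108*(-12/5) = 1296/5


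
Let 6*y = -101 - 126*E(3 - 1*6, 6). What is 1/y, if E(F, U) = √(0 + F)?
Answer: -606/57829 + 756*I*√3/57829 ≈ -0.010479 + 0.022643*I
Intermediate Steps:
E(F, U) = √F
y = -101/6 - 21*I*√3 (y = (-101 - 126*√(3 - 1*6))/6 = (-101 - 126*√(3 - 6))/6 = (-101 - 126*I*√3)/6 = -101/6 - 21*I*√3 ≈ -16.833 - 36.373*I)
1/y = 1/(-101/6 - 21*I*√3)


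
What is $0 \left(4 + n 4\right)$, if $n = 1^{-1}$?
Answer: $0$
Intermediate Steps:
$n = 1$
$0 \left(4 + n 4\right) = 0 \left(4 + 1 \cdot 4\right) = 0 \left(4 + 4\right) = 0 \cdot 8 = 0$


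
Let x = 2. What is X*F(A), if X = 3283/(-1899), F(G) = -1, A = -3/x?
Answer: 3283/1899 ≈ 1.7288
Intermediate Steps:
A = -3/2 ≈ -1.5000
X = -3283/1899 (X = 3283*(-1/1899) = -3283/1899 ≈ -1.7288)
X*F(A) = -3283/1899*(-1) = 3283/1899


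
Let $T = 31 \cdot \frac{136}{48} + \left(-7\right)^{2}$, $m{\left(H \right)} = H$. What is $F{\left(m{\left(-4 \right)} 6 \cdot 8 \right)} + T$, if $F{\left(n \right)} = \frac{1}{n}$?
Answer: $\frac{8757}{64} \approx 136.83$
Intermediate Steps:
$T = \frac{821}{6}$ ($T = 31 \cdot 136 \cdot \frac{1}{48} + 49 = 31 \cdot \frac{17}{6} + 49 = \frac{527}{6} + 49 = \frac{821}{6} \approx 136.83$)
$F{\left(m{\left(-4 \right)} 6 \cdot 8 \right)} + T = \frac{1}{\left(-4\right) 6 \cdot 8} + \frac{821}{6} = \frac{1}{\left(-24\right) 8} + \frac{821}{6} = \frac{1}{-192} + \frac{821}{6} = - \frac{1}{192} + \frac{821}{6} = \frac{8757}{64}$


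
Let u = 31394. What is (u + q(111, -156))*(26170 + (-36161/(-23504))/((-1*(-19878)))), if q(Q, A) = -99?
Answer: 382642446416415295/467212512 ≈ 8.1899e+8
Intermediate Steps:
(u + q(111, -156))*(26170 + (-36161/(-23504))/((-1*(-19878)))) = (31394 - 99)*(26170 + (-36161/(-23504))/((-1*(-19878)))) = 31295*(26170 - 36161*(-1/23504)/19878) = 31295*(26170 + (36161/23504)*(1/19878)) = 31295*(26170 + 36161/467212512) = 31295*(12226951475201/467212512) = 382642446416415295/467212512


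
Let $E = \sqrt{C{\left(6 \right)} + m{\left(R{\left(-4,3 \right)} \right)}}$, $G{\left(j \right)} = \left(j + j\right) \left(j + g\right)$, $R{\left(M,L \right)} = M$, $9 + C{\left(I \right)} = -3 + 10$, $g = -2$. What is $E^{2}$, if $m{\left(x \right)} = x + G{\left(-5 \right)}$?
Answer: $64$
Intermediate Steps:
$C{\left(I \right)} = -2$ ($C{\left(I \right)} = -9 + \left(-3 + 10\right) = -9 + 7 = -2$)
$G{\left(j \right)} = 2 j \left(-2 + j\right)$ ($G{\left(j \right)} = \left(j + j\right) \left(j - 2\right) = 2 j \left(-2 + j\right)$)
$m{\left(x \right)} = 70 + x$ ($m{\left(x \right)} = x + 2 \left(-5\right) \left(-2 - 5\right) = x + 2 \left(-5\right) \left(-7\right) = x + 70 = 70 + x$)
$E = 8$ ($E = \sqrt{-2 + \left(70 - 4\right)} = \sqrt{-2 + 66} = \sqrt{64} = 8$)
$E^{2} = 8^{2} = 64$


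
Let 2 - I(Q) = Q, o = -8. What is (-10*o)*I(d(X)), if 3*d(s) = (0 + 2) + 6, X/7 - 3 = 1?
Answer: -160/3 ≈ -53.333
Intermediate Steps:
X = 28 (X = 21 + 7*1 = 21 + 7 = 28)
d(s) = 8/3 (d(s) = ((0 + 2) + 6)/3 = (2 + 6)/3 = (1/3)*8 = 8/3)
I(Q) = 2 - Q
(-10*o)*I(d(X)) = (-10*(-8))*(2 - 1*8/3) = 80*(2 - 8/3) = 80*(-2/3) = -160/3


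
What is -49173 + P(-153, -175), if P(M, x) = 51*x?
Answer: -58098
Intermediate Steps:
-49173 + P(-153, -175) = -49173 + 51*(-175) = -49173 - 8925 = -58098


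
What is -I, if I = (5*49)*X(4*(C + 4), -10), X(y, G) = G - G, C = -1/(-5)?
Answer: 0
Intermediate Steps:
C = ⅕ (C = -1*(-⅕) = ⅕ ≈ 0.20000)
X(y, G) = 0
I = 0 (I = (5*49)*0 = 245*0 = 0)
-I = -1*0 = 0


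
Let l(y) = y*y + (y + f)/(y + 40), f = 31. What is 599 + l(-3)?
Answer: 22524/37 ≈ 608.76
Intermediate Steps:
l(y) = y**2 + (31 + y)/(40 + y) (l(y) = y*y + (y + 31)/(y + 40) = y**2 + (31 + y)/(40 + y))
599 + l(-3) = 599 + (31 - 3 + (-3)**3 + 40*(-3)**2)/(40 - 3) = 599 + (31 - 3 - 27 + 40*9)/37 = 599 + (31 - 3 - 27 + 360)/37 = 599 + (1/37)*361 = 599 + 361/37 = 22524/37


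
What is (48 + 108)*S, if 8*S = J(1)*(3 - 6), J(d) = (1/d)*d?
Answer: -117/2 ≈ -58.500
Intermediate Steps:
J(d) = 1 (J(d) = d/d = 1)
S = -3/8 (S = (1*(3 - 6))/8 = (1*(-3))/8 = (1/8)*(-3) = -3/8 ≈ -0.37500)
(48 + 108)*S = (48 + 108)*(-3/8) = 156*(-3/8) = -117/2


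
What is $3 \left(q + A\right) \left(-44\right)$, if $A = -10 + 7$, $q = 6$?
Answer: $-396$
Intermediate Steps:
$A = -3$
$3 \left(q + A\right) \left(-44\right) = 3 \left(6 - 3\right) \left(-44\right) = 3 \cdot 3 \left(-44\right) = 9 \left(-44\right) = -396$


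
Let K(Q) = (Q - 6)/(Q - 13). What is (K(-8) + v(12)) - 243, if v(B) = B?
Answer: -691/3 ≈ -230.33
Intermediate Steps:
K(Q) = (-6 + Q)/(-13 + Q)
(K(-8) + v(12)) - 243 = ((-6 - 8)/(-13 - 8) + 12) - 243 = (-14/(-21) + 12) - 243 = (-1/21*(-14) + 12) - 243 = (2/3 + 12) - 243 = 38/3 - 243 = -691/3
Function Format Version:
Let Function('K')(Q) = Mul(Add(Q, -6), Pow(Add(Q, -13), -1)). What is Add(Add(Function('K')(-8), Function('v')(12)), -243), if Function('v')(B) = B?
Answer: Rational(-691, 3) ≈ -230.33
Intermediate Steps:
Function('K')(Q) = Mul(Pow(Add(-13, Q), -1), Add(-6, Q)) (Function('K')(Q) = Mul(Add(-6, Q), Pow(Add(-13, Q), -1)) = Mul(Pow(Add(-13, Q), -1), Add(-6, Q)))
Add(Add(Function('K')(-8), Function('v')(12)), -243) = Add(Add(Mul(Pow(Add(-13, -8), -1), Add(-6, -8)), 12), -243) = Add(Add(Mul(Pow(-21, -1), -14), 12), -243) = Add(Add(Mul(Rational(-1, 21), -14), 12), -243) = Add(Add(Rational(2, 3), 12), -243) = Add(Rational(38, 3), -243) = Rational(-691, 3)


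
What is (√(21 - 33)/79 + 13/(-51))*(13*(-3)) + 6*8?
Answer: 985/17 - 78*I*√3/79 ≈ 57.941 - 1.7101*I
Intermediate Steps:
(√(21 - 33)/79 + 13/(-51))*(13*(-3)) + 6*8 = (√(-12)*(1/79) + 13*(-1/51))*(-39) + 48 = ((2*I*√3)*(1/79) - 13/51)*(-39) + 48 = (2*I*√3/79 - 13/51)*(-39) + 48 = (-13/51 + 2*I*√3/79)*(-39) + 48 = (169/17 - 78*I*√3/79) + 48 = 985/17 - 78*I*√3/79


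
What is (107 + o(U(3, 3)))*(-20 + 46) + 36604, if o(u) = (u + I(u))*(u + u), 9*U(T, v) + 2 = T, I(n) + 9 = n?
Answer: 3186158/81 ≈ 39335.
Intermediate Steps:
I(n) = -9 + n
U(T, v) = -2/9 + T/9
o(u) = 2*u*(-9 + 2*u) (o(u) = (u + (-9 + u))*(u + u) = (-9 + 2*u)*(2*u) = 2*u*(-9 + 2*u))
(107 + o(U(3, 3)))*(-20 + 46) + 36604 = (107 + 2*(-2/9 + (⅑)*3)*(-9 + 2*(-2/9 + (⅑)*3)))*(-20 + 46) + 36604 = (107 + 2*(-2/9 + ⅓)*(-9 + 2*(-2/9 + ⅓)))*26 + 36604 = (107 + 2*(⅑)*(-9 + 2*(⅑)))*26 + 36604 = (107 + 2*(⅑)*(-9 + 2/9))*26 + 36604 = (107 + 2*(⅑)*(-79/9))*26 + 36604 = (107 - 158/81)*26 + 36604 = (8509/81)*26 + 36604 = 221234/81 + 36604 = 3186158/81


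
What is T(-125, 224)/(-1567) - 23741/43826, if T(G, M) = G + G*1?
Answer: -26245647/68675342 ≈ -0.38217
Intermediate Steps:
T(G, M) = 2*G (T(G, M) = G + G = 2*G)
T(-125, 224)/(-1567) - 23741/43826 = (2*(-125))/(-1567) - 23741/43826 = -250*(-1/1567) - 23741*1/43826 = 250/1567 - 23741/43826 = -26245647/68675342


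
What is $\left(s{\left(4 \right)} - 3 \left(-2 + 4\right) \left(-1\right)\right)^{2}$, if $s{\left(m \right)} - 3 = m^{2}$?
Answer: $625$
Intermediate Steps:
$s{\left(m \right)} = 3 + m^{2}$
$\left(s{\left(4 \right)} - 3 \left(-2 + 4\right) \left(-1\right)\right)^{2} = \left(\left(3 + 4^{2}\right) - 3 \left(-2 + 4\right) \left(-1\right)\right)^{2} = \left(\left(3 + 16\right) - 3 \cdot 2 \left(-1\right)\right)^{2} = \left(19 - -6\right)^{2} = \left(19 + 6\right)^{2} = 25^{2} = 625$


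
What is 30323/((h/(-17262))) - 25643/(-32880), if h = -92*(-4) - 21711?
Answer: 2458730097347/100251120 ≈ 24526.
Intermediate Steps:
h = -21343 (h = 368 - 21711 = -21343)
30323/((h/(-17262))) - 25643/(-32880) = 30323/((-21343/(-17262))) - 25643/(-32880) = 30323/((-21343*(-1/17262))) - 25643*(-1/32880) = 30323/(3049/2466) + 25643/32880 = 30323*(2466/3049) + 25643/32880 = 74776518/3049 + 25643/32880 = 2458730097347/100251120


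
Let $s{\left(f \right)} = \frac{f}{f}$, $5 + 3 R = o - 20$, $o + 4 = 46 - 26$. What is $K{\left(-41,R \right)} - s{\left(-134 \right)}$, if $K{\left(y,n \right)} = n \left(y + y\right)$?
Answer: $245$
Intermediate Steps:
$o = 16$ ($o = -4 + \left(46 - 26\right) = -4 + 20 = 16$)
$R = -3$ ($R = - \frac{5}{3} + \frac{16 - 20}{3} = - \frac{5}{3} + \frac{1}{3} \left(-4\right) = - \frac{5}{3} - \frac{4}{3} = -3$)
$s{\left(f \right)} = 1$
$K{\left(y,n \right)} = 2 n y$ ($K{\left(y,n \right)} = n 2 y = 2 n y$)
$K{\left(-41,R \right)} - s{\left(-134 \right)} = 2 \left(-3\right) \left(-41\right) - 1 = 246 - 1 = 245$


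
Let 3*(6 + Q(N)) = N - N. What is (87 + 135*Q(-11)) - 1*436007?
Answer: -436730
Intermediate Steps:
Q(N) = -6 (Q(N) = -6 + (N - N)/3 = -6 + (⅓)*0 = -6 + 0 = -6)
(87 + 135*Q(-11)) - 1*436007 = (87 + 135*(-6)) - 1*436007 = (87 - 810) - 436007 = -723 - 436007 = -436730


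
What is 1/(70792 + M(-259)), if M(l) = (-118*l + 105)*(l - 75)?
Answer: -1/10171986 ≈ -9.8309e-8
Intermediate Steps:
M(l) = (-75 + l)*(105 - 118*l) (M(l) = (105 - 118*l)*(-75 + l) = (-75 + l)*(105 - 118*l))
1/(70792 + M(-259)) = 1/(70792 + (-7875 - 118*(-259)**2 + 8955*(-259))) = 1/(70792 + (-7875 - 118*67081 - 2319345)) = 1/(70792 + (-7875 - 7915558 - 2319345)) = 1/(70792 - 10242778) = 1/(-10171986) = -1/10171986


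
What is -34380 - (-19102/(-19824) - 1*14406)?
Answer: -197991839/9912 ≈ -19975.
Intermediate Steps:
-34380 - (-19102/(-19824) - 1*14406) = -34380 - (-19102*(-1/19824) - 14406) = -34380 - (9551/9912 - 14406) = -34380 - 1*(-142782721/9912) = -34380 + 142782721/9912 = -197991839/9912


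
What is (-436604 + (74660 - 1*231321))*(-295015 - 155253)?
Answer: 267128245020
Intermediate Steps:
(-436604 + (74660 - 1*231321))*(-295015 - 155253) = (-436604 + (74660 - 231321))*(-450268) = (-436604 - 156661)*(-450268) = -593265*(-450268) = 267128245020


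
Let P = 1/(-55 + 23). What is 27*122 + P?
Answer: 105407/32 ≈ 3294.0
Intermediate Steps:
P = -1/32 (P = 1/(-32) = -1/32 ≈ -0.031250)
27*122 + P = 27*122 - 1/32 = 3294 - 1/32 = 105407/32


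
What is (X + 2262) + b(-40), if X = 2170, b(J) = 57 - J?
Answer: 4529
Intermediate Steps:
(X + 2262) + b(-40) = (2170 + 2262) + (57 - 1*(-40)) = 4432 + (57 + 40) = 4432 + 97 = 4529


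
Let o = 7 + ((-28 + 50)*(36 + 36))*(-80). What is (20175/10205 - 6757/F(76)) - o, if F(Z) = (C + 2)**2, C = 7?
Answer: 20934855671/165321 ≈ 1.2663e+5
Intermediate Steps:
o = -126713 (o = 7 + (22*72)*(-80) = 7 + 1584*(-80) = 7 - 126720 = -126713)
F(Z) = 81 (F(Z) = (7 + 2)**2 = 9**2 = 81)
(20175/10205 - 6757/F(76)) - o = (20175/10205 - 6757/81) - 1*(-126713) = (20175*(1/10205) - 6757*1/81) + 126713 = (4035/2041 - 6757/81) + 126713 = -13464202/165321 + 126713 = 20934855671/165321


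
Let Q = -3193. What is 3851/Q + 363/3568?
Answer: -12581309/11392624 ≈ -1.1043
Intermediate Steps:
3851/Q + 363/3568 = 3851/(-3193) + 363/3568 = 3851*(-1/3193) + 363*(1/3568) = -3851/3193 + 363/3568 = -12581309/11392624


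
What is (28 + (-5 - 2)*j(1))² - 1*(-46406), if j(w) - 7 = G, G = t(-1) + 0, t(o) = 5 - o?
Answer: 50375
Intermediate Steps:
G = 6 (G = (5 - 1*(-1)) + 0 = (5 + 1) + 0 = 6 + 0 = 6)
j(w) = 13 (j(w) = 7 + 6 = 13)
(28 + (-5 - 2)*j(1))² - 1*(-46406) = (28 + (-5 - 2)*13)² - 1*(-46406) = (28 - 7*13)² + 46406 = (28 - 91)² + 46406 = (-63)² + 46406 = 3969 + 46406 = 50375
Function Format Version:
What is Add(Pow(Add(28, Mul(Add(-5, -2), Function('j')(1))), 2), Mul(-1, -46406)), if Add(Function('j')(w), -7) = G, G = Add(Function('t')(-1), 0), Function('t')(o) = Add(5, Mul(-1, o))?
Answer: 50375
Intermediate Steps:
G = 6 (G = Add(Add(5, Mul(-1, -1)), 0) = Add(Add(5, 1), 0) = Add(6, 0) = 6)
Function('j')(w) = 13 (Function('j')(w) = Add(7, 6) = 13)
Add(Pow(Add(28, Mul(Add(-5, -2), Function('j')(1))), 2), Mul(-1, -46406)) = Add(Pow(Add(28, Mul(Add(-5, -2), 13)), 2), Mul(-1, -46406)) = Add(Pow(Add(28, Mul(-7, 13)), 2), 46406) = Add(Pow(Add(28, -91), 2), 46406) = Add(Pow(-63, 2), 46406) = Add(3969, 46406) = 50375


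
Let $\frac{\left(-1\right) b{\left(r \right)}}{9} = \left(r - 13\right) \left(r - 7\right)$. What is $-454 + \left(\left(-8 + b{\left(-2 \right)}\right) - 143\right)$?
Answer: $-1820$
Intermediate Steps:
$b{\left(r \right)} = - 9 \left(-13 + r\right) \left(-7 + r\right)$ ($b{\left(r \right)} = - 9 \left(r - 13\right) \left(r - 7\right) = - 9 \left(-13 + r\right) \left(-7 + r\right)$)
$-454 + \left(\left(-8 + b{\left(-2 \right)}\right) - 143\right) = -454 - 1366 = -1820$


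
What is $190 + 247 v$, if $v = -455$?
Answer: $-112195$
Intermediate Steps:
$190 + 247 v = 190 + 247 \left(-455\right) = 190 - 112385 = -112195$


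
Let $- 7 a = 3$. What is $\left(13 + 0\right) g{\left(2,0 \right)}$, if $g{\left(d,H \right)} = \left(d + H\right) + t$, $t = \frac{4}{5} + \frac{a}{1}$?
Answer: $\frac{1079}{35} \approx 30.829$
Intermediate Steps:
$a = - \frac{3}{7}$ ($a = \left(- \frac{1}{7}\right) 3 = - \frac{3}{7} \approx -0.42857$)
$t = \frac{13}{35}$ ($t = \frac{4}{5} - \frac{3}{7 \cdot 1} = 4 \cdot \frac{1}{5} - \frac{3}{7} = \frac{4}{5} - \frac{3}{7} = \frac{13}{35} \approx 0.37143$)
$g{\left(d,H \right)} = \frac{13}{35} + H + d$ ($g{\left(d,H \right)} = \left(d + H\right) + \frac{13}{35} = \left(H + d\right) + \frac{13}{35} = \frac{13}{35} + H + d$)
$\left(13 + 0\right) g{\left(2,0 \right)} = \left(13 + 0\right) \left(\frac{13}{35} + 0 + 2\right) = 13 \cdot \frac{83}{35} = \frac{1079}{35}$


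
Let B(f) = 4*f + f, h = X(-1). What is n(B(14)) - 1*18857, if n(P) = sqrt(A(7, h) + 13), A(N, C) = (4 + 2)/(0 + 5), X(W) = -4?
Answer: -18857 + sqrt(355)/5 ≈ -18853.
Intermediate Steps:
h = -4
A(N, C) = 6/5
B(f) = 5*f
n(P) = sqrt(355)/5 (n(P) = sqrt(6/5 + 13) = sqrt(71/5) = sqrt(355)/5)
n(B(14)) - 1*18857 = sqrt(355)/5 - 1*18857 = sqrt(355)/5 - 18857 = -18857 + sqrt(355)/5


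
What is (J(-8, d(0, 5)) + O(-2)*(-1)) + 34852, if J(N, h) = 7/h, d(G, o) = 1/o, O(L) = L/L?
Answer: 34886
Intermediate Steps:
O(L) = 1
(J(-8, d(0, 5)) + O(-2)*(-1)) + 34852 = (7/(1/5) + 1*(-1)) + 34852 = (7/(⅕) - 1) + 34852 = (7*5 - 1) + 34852 = (35 - 1) + 34852 = 34 + 34852 = 34886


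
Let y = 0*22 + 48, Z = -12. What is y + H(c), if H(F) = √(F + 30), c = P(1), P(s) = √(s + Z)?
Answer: 48 + √(30 + I*√11) ≈ 53.486 + 0.3023*I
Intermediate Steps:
y = 48 (y = 0 + 48 = 48)
P(s) = √(-12 + s) (P(s) = √(s - 12) = √(-12 + s))
c = I*√11 (c = √(-12 + 1) = √(-11) = I*√11 ≈ 3.3166*I)
H(F) = √(30 + F)
y + H(c) = 48 + √(30 + I*√11)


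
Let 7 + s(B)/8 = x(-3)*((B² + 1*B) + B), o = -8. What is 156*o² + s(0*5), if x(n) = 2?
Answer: 9928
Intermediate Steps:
s(B) = -56 + 16*B² + 32*B (s(B) = -56 + 8*(2*((B² + 1*B) + B)) = -56 + 8*(2*((B² + B) + B)) = -56 + 8*(2*((B + B²) + B)) = -56 + 8*(2*(B² + 2*B)) = -56 + 8*(2*B² + 4*B) = -56 + (16*B² + 32*B) = -56 + 16*B² + 32*B)
156*o² + s(0*5) = 156*(-8)² + (-56 + 16*(0*5)² + 32*(0*5)) = 156*64 + (-56 + 16*0² + 32*0) = 9984 + (-56 + 16*0 + 0) = 9984 + (-56 + 0 + 0) = 9984 - 56 = 9928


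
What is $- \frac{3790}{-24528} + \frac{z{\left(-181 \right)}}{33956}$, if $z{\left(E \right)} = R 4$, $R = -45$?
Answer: $\frac{15534775}{104109096} \approx 0.14922$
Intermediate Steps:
$z{\left(E \right)} = -180$ ($z{\left(E \right)} = \left(-45\right) 4 = -180$)
$- \frac{3790}{-24528} + \frac{z{\left(-181 \right)}}{33956} = - \frac{3790}{-24528} - \frac{180}{33956} = \left(-3790\right) \left(- \frac{1}{24528}\right) - \frac{45}{8489} = \frac{1895}{12264} - \frac{45}{8489} = \frac{15534775}{104109096}$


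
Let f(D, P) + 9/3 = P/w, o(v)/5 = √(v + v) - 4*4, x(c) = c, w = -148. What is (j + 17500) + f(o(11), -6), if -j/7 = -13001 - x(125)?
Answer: 8094049/74 ≈ 1.0938e+5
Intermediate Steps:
o(v) = -80 + 5*√2*√v (o(v) = 5*(√(v + v) - 4*4) = 5*(√(2*v) - 16) = 5*(√2*√v - 16) = 5*(-16 + √2*√v) = -80 + 5*√2*√v)
j = 91882 (j = -7*(-13001 - 1*125) = -7*(-13001 - 125) = -7*(-13126) = 91882)
f(D, P) = -3 - P/148 (f(D, P) = -3 + P/(-148) = -3 + P*(-1/148) = -3 - P/148)
(j + 17500) + f(o(11), -6) = (91882 + 17500) + (-3 - 1/148*(-6)) = 109382 + (-3 + 3/74) = 109382 - 219/74 = 8094049/74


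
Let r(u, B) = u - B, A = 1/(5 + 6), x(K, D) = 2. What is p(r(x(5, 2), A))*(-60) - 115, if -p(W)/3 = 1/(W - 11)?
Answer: -674/5 ≈ -134.80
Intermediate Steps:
A = 1/11 ≈ 0.090909
p(W) = -3/(-11 + W) (p(W) = -3/(W - 11) = -3/(-11 + W))
p(r(x(5, 2), A))*(-60) - 115 = -3/(-11 + (2 - 1*1/11))*(-60) - 115 = -3/(-11 + (2 - 1/11))*(-60) - 115 = -3/(-11 + 21/11)*(-60) - 115 = -3/(-100/11)*(-60) - 115 = -3*(-11/100)*(-60) - 115 = (33/100)*(-60) - 115 = -99/5 - 115 = -674/5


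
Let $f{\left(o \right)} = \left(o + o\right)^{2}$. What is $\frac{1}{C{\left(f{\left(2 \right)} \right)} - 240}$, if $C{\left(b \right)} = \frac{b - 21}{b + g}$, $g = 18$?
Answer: $- \frac{34}{8165} \approx -0.0041641$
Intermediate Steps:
$f{\left(o \right)} = 4 o^{2}$ ($f{\left(o \right)} = \left(2 o\right)^{2} = 4 o^{2}$)
$C{\left(b \right)} = \frac{-21 + b}{18 + b}$ ($C{\left(b \right)} = \frac{b - 21}{b + 18} = \frac{-21 + b}{18 + b}$)
$\frac{1}{C{\left(f{\left(2 \right)} \right)} - 240} = \frac{1}{\frac{-21 + 4 \cdot 2^{2}}{18 + 4 \cdot 2^{2}} - 240} = \frac{1}{\frac{-21 + 4 \cdot 4}{18 + 4 \cdot 4} - 240} = \frac{1}{\frac{-21 + 16}{18 + 16} - 240} = \frac{1}{\frac{1}{34} \left(-5\right) - 240} = \frac{1}{- \frac{5}{34} - 240} = \frac{1}{- \frac{8165}{34}} = - \frac{34}{8165}$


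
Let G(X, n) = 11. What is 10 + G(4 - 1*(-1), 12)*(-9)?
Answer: -89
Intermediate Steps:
10 + G(4 - 1*(-1), 12)*(-9) = 10 + 11*(-9) = 10 - 99 = -89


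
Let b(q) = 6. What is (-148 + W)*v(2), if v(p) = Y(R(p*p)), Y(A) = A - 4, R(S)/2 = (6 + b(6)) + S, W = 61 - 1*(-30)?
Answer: -1596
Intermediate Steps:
W = 91 (W = 61 + 30 = 91)
R(S) = 24 + 2*S (R(S) = 2*((6 + 6) + S) = 2*(12 + S) = 24 + 2*S)
Y(A) = -4 + A
v(p) = 20 + 2*p**2 (v(p) = -4 + (24 + 2*(p*p)) = -4 + (24 + 2*p**2) = 20 + 2*p**2)
(-148 + W)*v(2) = (-148 + 91)*(20 + 2*2**2) = -57*(20 + 2*4) = -57*(20 + 8) = -57*28 = -1596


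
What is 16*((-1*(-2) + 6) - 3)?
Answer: 80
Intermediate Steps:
16*((-1*(-2) + 6) - 3) = 16*((2 + 6) - 3) = 16*(8 - 3) = 16*5 = 80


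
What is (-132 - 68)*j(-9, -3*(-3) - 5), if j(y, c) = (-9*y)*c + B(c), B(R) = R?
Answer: -65600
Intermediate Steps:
j(y, c) = c - 9*c*y (j(y, c) = (-9*y)*c + c = -9*c*y + c = c - 9*c*y)
(-132 - 68)*j(-9, -3*(-3) - 5) = (-132 - 68)*((-3*(-3) - 5)*(1 - 9*(-9))) = -200*(9 - 5)*(1 + 81) = -800*82 = -200*328 = -65600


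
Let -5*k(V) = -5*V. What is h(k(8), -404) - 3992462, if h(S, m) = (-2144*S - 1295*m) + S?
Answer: -3486426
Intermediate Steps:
k(V) = V (k(V) = -(-1)*V = V)
h(S, m) = -2143*S - 1295*m
h(k(8), -404) - 3992462 = (-2143*8 - 1295*(-404)) - 3992462 = (-17144 + 523180) - 3992462 = 506036 - 3992462 = -3486426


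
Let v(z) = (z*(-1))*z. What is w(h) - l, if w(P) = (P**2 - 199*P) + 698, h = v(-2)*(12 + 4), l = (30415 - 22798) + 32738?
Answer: -22825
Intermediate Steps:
v(z) = -z**2 (v(z) = (-z)*z = -z**2)
l = 40355 (l = 7617 + 32738 = 40355)
h = -64 (h = (-1*(-2)**2)*(12 + 4) = -1*4*16 = -4*16 = -64)
w(P) = 698 + P**2 - 199*P
w(h) - l = (698 + (-64)**2 - 199*(-64)) - 1*40355 = (698 + 4096 + 12736) - 40355 = 17530 - 40355 = -22825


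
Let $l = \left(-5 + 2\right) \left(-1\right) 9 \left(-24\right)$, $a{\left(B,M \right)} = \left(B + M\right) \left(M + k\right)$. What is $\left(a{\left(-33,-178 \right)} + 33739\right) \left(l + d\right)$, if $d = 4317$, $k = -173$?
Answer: $395518200$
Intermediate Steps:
$a{\left(B,M \right)} = \left(-173 + M\right) \left(B + M\right)$ ($a{\left(B,M \right)} = \left(B + M\right) \left(M - 173\right) = \left(B + M\right) \left(-173 + M\right) = \left(-173 + M\right) \left(B + M\right)$)
$l = -648$ ($l = \left(-3\right) \left(-1\right) 9 \left(-24\right) = 3 \cdot 9 \left(-24\right) = 27 \left(-24\right) = -648$)
$\left(a{\left(-33,-178 \right)} + 33739\right) \left(l + d\right) = \left(\left(\left(-178\right)^{2} - -5709 - -30794 - -5874\right) + 33739\right) \left(-648 + 4317\right) = \left(\left(31684 + 5709 + 30794 + 5874\right) + 33739\right) 3669 = \left(74061 + 33739\right) 3669 = 107800 \cdot 3669 = 395518200$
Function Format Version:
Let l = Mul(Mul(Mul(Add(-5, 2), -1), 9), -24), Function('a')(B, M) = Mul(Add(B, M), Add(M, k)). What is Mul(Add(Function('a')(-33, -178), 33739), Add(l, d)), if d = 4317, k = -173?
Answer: 395518200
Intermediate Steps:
Function('a')(B, M) = Mul(Add(-173, M), Add(B, M)) (Function('a')(B, M) = Mul(Add(B, M), Add(M, -173)) = Mul(Add(B, M), Add(-173, M)) = Mul(Add(-173, M), Add(B, M)))
l = -648 (l = Mul(Mul(Mul(-3, -1), 9), -24) = Mul(Mul(3, 9), -24) = Mul(27, -24) = -648)
Mul(Add(Function('a')(-33, -178), 33739), Add(l, d)) = Mul(Add(Add(Pow(-178, 2), Mul(-173, -33), Mul(-173, -178), Mul(-33, -178)), 33739), Add(-648, 4317)) = Mul(Add(Add(31684, 5709, 30794, 5874), 33739), 3669) = Mul(Add(74061, 33739), 3669) = Mul(107800, 3669) = 395518200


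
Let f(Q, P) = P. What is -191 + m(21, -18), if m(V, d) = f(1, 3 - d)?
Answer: -170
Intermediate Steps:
m(V, d) = 3 - d
-191 + m(21, -18) = -191 + (3 - 1*(-18)) = -191 + (3 + 18) = -191 + 21 = -170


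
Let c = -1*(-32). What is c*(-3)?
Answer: -96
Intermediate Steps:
c = 32
c*(-3) = 32*(-3) = -96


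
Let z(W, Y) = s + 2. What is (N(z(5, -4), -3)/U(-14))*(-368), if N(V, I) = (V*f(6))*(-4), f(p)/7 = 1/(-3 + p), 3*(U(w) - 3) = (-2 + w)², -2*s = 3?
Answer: 5152/265 ≈ 19.441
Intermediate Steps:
s = -3/2 (s = -½*3 = -3/2 ≈ -1.5000)
U(w) = 3 + (-2 + w)²/3
f(p) = 7/(-3 + p)
z(W, Y) = ½ (z(W, Y) = -3/2 + 2 = ½)
N(V, I) = -28*V/3 (N(V, I) = (V*(7/(-3 + 6)))*(-4) = (V*(7/3))*(-4) = (7*V/3)*(-4) = -28*V/3)
(N(z(5, -4), -3)/U(-14))*(-368) = ((-28/3*½)/(3 + (-2 - 14)²/3))*(-368) = -14/(3*(3 + (⅓)*(-16)²))*(-368) = -14/(3*(3 + (⅓)*256))*(-368) = -14/(3*(3 + 256/3))*(-368) = -14/(3*265/3)*(-368) = -14/3*3/265*(-368) = -14/265*(-368) = 5152/265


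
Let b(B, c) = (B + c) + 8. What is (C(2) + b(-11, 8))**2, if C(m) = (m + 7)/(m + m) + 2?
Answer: 1369/16 ≈ 85.563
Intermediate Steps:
b(B, c) = 8 + B + c
C(m) = 2 + (7 + m)/(2*m) (C(m) = (7 + m)/((2*m)) + 2 = (7 + m)*(1/(2*m)) + 2 = (7 + m)/(2*m) + 2 = 2 + (7 + m)/(2*m))
(C(2) + b(-11, 8))**2 = ((1/2)*(7 + 5*2)/2 + (8 - 11 + 8))**2 = ((1/2)*(1/2)*(7 + 10) + 5)**2 = ((1/2)*(1/2)*17 + 5)**2 = (17/4 + 5)**2 = (37/4)**2 = 1369/16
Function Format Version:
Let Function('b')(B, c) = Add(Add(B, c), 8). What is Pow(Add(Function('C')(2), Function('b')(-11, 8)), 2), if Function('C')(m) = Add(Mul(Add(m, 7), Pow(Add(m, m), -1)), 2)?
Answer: Rational(1369, 16) ≈ 85.563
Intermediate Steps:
Function('b')(B, c) = Add(8, B, c)
Function('C')(m) = Add(2, Mul(Rational(1, 2), Pow(m, -1), Add(7, m))) (Function('C')(m) = Add(Mul(Add(7, m), Pow(Mul(2, m), -1)), 2) = Add(Mul(Add(7, m), Mul(Rational(1, 2), Pow(m, -1))), 2) = Add(Mul(Rational(1, 2), Pow(m, -1), Add(7, m)), 2) = Add(2, Mul(Rational(1, 2), Pow(m, -1), Add(7, m))))
Pow(Add(Function('C')(2), Function('b')(-11, 8)), 2) = Pow(Add(Mul(Rational(1, 2), Pow(2, -1), Add(7, Mul(5, 2))), Add(8, -11, 8)), 2) = Pow(Add(Mul(Rational(1, 2), Rational(1, 2), Add(7, 10)), 5), 2) = Pow(Add(Mul(Rational(1, 2), Rational(1, 2), 17), 5), 2) = Pow(Add(Rational(17, 4), 5), 2) = Pow(Rational(37, 4), 2) = Rational(1369, 16)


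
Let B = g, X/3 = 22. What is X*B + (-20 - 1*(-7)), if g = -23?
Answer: -1531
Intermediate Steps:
X = 66 (X = 3*22 = 66)
B = -23
X*B + (-20 - 1*(-7)) = 66*(-23) + (-20 - 1*(-7)) = -1518 + (-20 + 7) = -1518 - 13 = -1531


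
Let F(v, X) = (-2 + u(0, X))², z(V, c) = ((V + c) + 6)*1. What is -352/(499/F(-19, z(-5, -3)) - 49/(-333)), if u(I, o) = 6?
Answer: -1875456/166951 ≈ -11.234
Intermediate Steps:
z(V, c) = 6 + V + c (z(V, c) = (6 + V + c)*1 = 6 + V + c)
F(v, X) = 16 (F(v, X) = (-2 + 6)² = 4² = 16)
-352/(499/F(-19, z(-5, -3)) - 49/(-333)) = -352/(499/16 - 49/(-333)) = -352/(499*(1/16) - 49*(-1/333)) = -352/(499/16 + 49/333) = -352/166951/5328 = -352*5328/166951 = -1875456/166951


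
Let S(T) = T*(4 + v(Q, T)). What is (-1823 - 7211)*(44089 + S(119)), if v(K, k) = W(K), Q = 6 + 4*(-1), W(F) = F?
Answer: -404750302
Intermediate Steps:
Q = 2 (Q = 6 - 4 = 2)
v(K, k) = K
S(T) = 6*T (S(T) = T*(4 + 2) = T*6 = 6*T)
(-1823 - 7211)*(44089 + S(119)) = (-1823 - 7211)*(44089 + 6*119) = -9034*(44089 + 714) = -9034*44803 = -404750302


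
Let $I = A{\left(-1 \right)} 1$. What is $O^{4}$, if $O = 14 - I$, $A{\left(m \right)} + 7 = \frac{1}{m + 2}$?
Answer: $160000$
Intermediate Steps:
$A{\left(m \right)} = -7 + \frac{1}{2 + m}$ ($A{\left(m \right)} = -7 + \frac{1}{m + 2} = -7 + \frac{1}{2 + m}$)
$I = -6$ ($I = \frac{-13 - -7}{2 - 1} \cdot 1 = \frac{-13 + 7}{1} \cdot 1 = 1 \left(-6\right) 1 = \left(-6\right) 1 = -6$)
$O = 20$ ($O = 14 - -6 = 14 + 6 = 20$)
$O^{4} = 20^{4} = 160000$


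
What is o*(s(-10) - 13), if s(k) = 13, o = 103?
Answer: 0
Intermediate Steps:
o*(s(-10) - 13) = 103*(13 - 13) = 103*0 = 0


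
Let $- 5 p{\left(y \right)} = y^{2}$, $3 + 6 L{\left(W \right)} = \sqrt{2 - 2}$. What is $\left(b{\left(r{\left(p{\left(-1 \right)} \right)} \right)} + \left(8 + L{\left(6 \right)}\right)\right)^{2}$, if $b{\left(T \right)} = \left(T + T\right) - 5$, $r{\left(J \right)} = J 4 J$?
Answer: $\frac{19881}{2500} \approx 7.9524$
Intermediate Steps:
$L{\left(W \right)} = - \frac{1}{2}$ ($L{\left(W \right)} = - \frac{1}{2} + \frac{\sqrt{2 - 2}}{6} = - \frac{1}{2} + \frac{\sqrt{0}}{6} = - \frac{1}{2} + \frac{1}{6} \cdot 0 = - \frac{1}{2} + 0 = - \frac{1}{2}$)
$p{\left(y \right)} = - \frac{y^{2}}{5}$
$r{\left(J \right)} = 4 J^{2}$ ($r{\left(J \right)} = 4 J J = 4 J^{2}$)
$b{\left(T \right)} = -5 + 2 T$ ($b{\left(T \right)} = 2 T - 5 = -5 + 2 T$)
$\left(b{\left(r{\left(p{\left(-1 \right)} \right)} \right)} + \left(8 + L{\left(6 \right)}\right)\right)^{2} = \left(\left(-5 + 2 \cdot 4 \left(- \frac{\left(-1\right)^{2}}{5}\right)^{2}\right) + \left(8 - \frac{1}{2}\right)\right)^{2} = \left(\left(-5 + 2 \cdot 4 \left(\left(- \frac{1}{5}\right) 1\right)^{2}\right) + \frac{15}{2}\right)^{2} = \left(\left(-5 + 2 \cdot 4 \left(- \frac{1}{5}\right)^{2}\right) + \frac{15}{2}\right)^{2} = \left(\left(-5 + 2 \cdot 4 \cdot \frac{1}{25}\right) + \frac{15}{2}\right)^{2} = \left(\left(-5 + 2 \cdot \frac{4}{25}\right) + \frac{15}{2}\right)^{2} = \left(\left(-5 + \frac{8}{25}\right) + \frac{15}{2}\right)^{2} = \left(- \frac{117}{25} + \frac{15}{2}\right)^{2} = \left(\frac{141}{50}\right)^{2} = \frac{19881}{2500}$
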